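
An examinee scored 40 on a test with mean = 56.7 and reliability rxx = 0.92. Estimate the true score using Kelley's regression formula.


T_est = rxx * X + (1 - rxx) * mean
T_est = 0.92 * 40 + 0.08 * 56.7
T_est = 36.8 + 4.536
T_est = 41.336

41.336


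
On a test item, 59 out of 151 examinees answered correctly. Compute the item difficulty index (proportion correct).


Item difficulty p = number correct / total examinees
p = 59 / 151
p = 0.3907

0.3907


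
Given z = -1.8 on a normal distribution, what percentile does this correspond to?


CDF(z) = 0.5 * (1 + erf(z/sqrt(2)))
erf(-1.2728) = -0.9281
CDF = 0.0359
Percentile rank = 0.0359 * 100 = 3.59

3.59


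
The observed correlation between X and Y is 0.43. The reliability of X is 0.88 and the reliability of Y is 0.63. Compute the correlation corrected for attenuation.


r_corrected = rxy / sqrt(rxx * ryy)
= 0.43 / sqrt(0.88 * 0.63)
= 0.43 / sqrt(0.5544)
= 0.43 / 0.74458
r_corrected = 0.5775

0.5775


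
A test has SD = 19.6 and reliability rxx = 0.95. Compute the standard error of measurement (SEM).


SEM = SD * sqrt(1 - rxx)
SEM = 19.6 * sqrt(1 - 0.95)
SEM = 19.6 * sqrt(0.05) = 19.6 * 0.223607
SEM = 4.3827

4.3827


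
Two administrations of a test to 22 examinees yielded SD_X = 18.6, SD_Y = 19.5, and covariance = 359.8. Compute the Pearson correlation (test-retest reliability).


r = cov(X,Y) / (SD_X * SD_Y)
r = 359.8 / (18.6 * 19.5)
r = 359.8 / 362.7
r = 0.992

0.992


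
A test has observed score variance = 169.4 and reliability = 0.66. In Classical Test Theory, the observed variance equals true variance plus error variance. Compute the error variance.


var_true = rxx * var_obs = 0.66 * 169.4 = 111.804
var_error = var_obs - var_true
var_error = 169.4 - 111.804
var_error = 57.596

57.596


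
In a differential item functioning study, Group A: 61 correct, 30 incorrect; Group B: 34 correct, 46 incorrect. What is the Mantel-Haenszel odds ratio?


Odds_A = 61/30 = 2.0333
Odds_B = 34/46 = 0.7391
OR = Odds_A / Odds_B = 2.0333 / 0.7391
Exactly, OR = (61 * 46) / (30 * 34) = 2806 / 1020
OR = 2.751

2.751


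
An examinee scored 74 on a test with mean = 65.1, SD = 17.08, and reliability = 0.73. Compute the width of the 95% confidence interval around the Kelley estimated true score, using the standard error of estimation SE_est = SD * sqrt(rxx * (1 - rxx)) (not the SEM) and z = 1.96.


True score estimate = 0.73*74 + 0.27*65.1 = 71.597
SE_est = SD * sqrt(rxx * (1 - rxx)) = 17.08 * sqrt(0.73 * 0.27) = 17.08 * sqrt(0.1971) = 7.582828
CI = T_est +/- z * SE_est, so width = 2 * z * SE_est = 2 * 1.96 * 7.582828
Width = 29.7247

29.7247


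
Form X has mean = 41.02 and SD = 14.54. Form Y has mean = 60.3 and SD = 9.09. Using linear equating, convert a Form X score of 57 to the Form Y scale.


slope = SD_Y / SD_X = 9.09 / 14.54 ~ 0.6252
intercept = mean_Y - slope * mean_X = 60.3 - (9.09 / 14.54) * 41.02 ~ 34.6554
Y = slope * X + intercept. To avoid rounding drift from the rounded slope/intercept, evaluate the equivalent form Y = mean_Y + SD_Y * (X - mean_X) / SD_X at full precision:
Y = 60.3 + 9.09 * (57 - 41.02) / 14.54
Y = 60.3 + 9.09 * 15.98 / 14.54
Y = 60.3 + 145.2582 / 14.54
Y = 60.3 + 9.9902
Y = 70.2902

70.2902


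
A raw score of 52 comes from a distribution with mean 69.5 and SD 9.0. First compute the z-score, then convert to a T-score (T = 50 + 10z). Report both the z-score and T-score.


z = (X - mean) / SD = (52 - 69.5) / 9.0
z = -17.5 / 9.0
z = -1.9444
T-score = T = 50 + 10z
Carry z at full precision (z = -17.5 / 9.0) into the conversion:
T-score = 50 + 10 * (-17.5 / 9.0) = 50 + -175 / 9.0
T-score = 50 + -19.4444
T-score = 30.5556

30.5556


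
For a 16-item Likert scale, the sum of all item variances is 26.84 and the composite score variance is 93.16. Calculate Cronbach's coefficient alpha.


alpha = (k/(k-1)) * (1 - sum(si^2)/s_total^2)
= (16/15) * (1 - 26.84/93.16)
alpha = 0.7594

0.7594


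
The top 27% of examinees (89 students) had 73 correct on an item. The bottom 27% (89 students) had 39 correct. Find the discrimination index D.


p_upper = 73/89 = 0.8202
p_lower = 39/89 = 0.4382
D = 0.8202 - 0.4382 = 0.382

0.382


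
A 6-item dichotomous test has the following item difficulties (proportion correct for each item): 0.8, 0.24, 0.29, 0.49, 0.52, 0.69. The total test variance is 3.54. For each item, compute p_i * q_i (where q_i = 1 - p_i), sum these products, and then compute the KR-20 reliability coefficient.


For each item, compute p_i * q_i:
  Item 1: 0.8 * 0.2 = 0.16
  Item 2: 0.24 * 0.76 = 0.1824
  Item 3: 0.29 * 0.71 = 0.2059
  Item 4: 0.49 * 0.51 = 0.2499
  Item 5: 0.52 * 0.48 = 0.2496
  Item 6: 0.69 * 0.31 = 0.2139
Sum(p_i * q_i) = 0.16 + 0.1824 + 0.2059 + 0.2499 + 0.2496 + 0.2139 = 1.2617
KR-20 = (k/(k-1)) * (1 - Sum(p_i*q_i) / Var_total)
= (6/5) * (1 - 1.2617/3.54)
= 1.2 * 0.6436
KR-20 = 0.7723

0.7723


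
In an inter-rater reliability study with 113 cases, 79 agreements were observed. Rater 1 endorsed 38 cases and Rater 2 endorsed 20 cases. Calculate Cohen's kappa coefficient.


P_o = 79/113 = 0.699115
P_e = (38*20 + 75*93) / 12769 = 0.605764
kappa = (P_o - P_e) / (1 - P_e)
kappa = (0.699115 - 0.605764) / (1 - 0.605764)
kappa = 0.2368

0.2368


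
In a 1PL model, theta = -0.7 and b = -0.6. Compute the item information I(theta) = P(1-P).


P = 1/(1+exp(-(-0.7--0.6))) = 0.475
I = P*(1-P) = 0.475 * 0.525
I = 0.2494

0.2494


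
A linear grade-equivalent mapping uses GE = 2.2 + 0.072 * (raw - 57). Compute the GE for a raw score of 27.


raw - median = 27 - 57 = -30
slope * diff = 0.072 * -30 = -2.16
GE = 2.2 + -2.16
GE = 0.04

0.04


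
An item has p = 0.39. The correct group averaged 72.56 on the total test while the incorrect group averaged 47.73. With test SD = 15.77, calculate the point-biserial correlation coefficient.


q = 1 - p = 0.61
rpb = ((M1 - M0) / SD) * sqrt(p * q)
rpb = ((72.56 - 47.73) / 15.77) * sqrt(0.39 * 0.61)
rpb = 0.768

0.768


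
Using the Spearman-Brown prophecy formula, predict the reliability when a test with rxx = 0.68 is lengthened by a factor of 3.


r_new = (n * rxx) / (1 + (n-1) * rxx)
r_new = (3 * 0.68) / (1 + 2 * 0.68)
r_new = 2.04 / 2.36
r_new = 0.8644

0.8644


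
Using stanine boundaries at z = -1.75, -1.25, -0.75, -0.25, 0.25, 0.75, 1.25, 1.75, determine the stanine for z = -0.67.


Stanine boundaries: [-1.75, -1.25, -0.75, -0.25, 0.25, 0.75, 1.25, 1.75]
z = -0.67
Check each boundary:
  z >= -1.75 -> could be stanine 2
  z >= -1.25 -> could be stanine 3
  z >= -0.75 -> could be stanine 4
  z < -0.25
  z < 0.25
  z < 0.75
  z < 1.25
  z < 1.75
Highest qualifying boundary gives stanine = 4

4


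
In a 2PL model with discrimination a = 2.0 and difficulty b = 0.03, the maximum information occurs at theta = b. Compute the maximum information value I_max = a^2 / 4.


For 2PL, max info at theta = b = 0.03
I_max = a^2 / 4 = 2.0^2 / 4
= 4.0 / 4
I_max = 1.0

1.0


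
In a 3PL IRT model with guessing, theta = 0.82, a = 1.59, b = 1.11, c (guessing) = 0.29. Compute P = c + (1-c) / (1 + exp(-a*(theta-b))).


logit = 1.59*(0.82 - 1.11) = -0.4611
P* = 1/(1 + exp(--0.4611)) = 0.3867
P = 0.29 + (1 - 0.29) * 0.3867
P = 0.5646

0.5646


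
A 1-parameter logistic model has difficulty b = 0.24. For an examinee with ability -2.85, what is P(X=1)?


theta - b = -2.85 - 0.24 = -3.09
exp(-(theta - b)) = exp(3.09) = 21.9771
P = 1 / (1 + 21.9771)
P = 0.0435

0.0435


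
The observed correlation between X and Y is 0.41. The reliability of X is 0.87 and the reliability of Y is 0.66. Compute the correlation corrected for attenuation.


r_corrected = rxy / sqrt(rxx * ryy)
= 0.41 / sqrt(0.87 * 0.66)
= 0.41 / sqrt(0.5742)
= 0.41 / 0.75776
r_corrected = 0.5411

0.5411


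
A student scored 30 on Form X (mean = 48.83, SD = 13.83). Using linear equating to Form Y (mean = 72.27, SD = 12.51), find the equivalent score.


slope = SD_Y / SD_X = 12.51 / 13.83 ~ 0.9046
intercept = mean_Y - slope * mean_X = 72.27 - (12.51 / 13.83) * 48.83 ~ 28.1006
Y = slope * X + intercept. To avoid rounding drift from the rounded slope/intercept, evaluate the equivalent form Y = mean_Y + SD_Y * (X - mean_X) / SD_X at full precision:
Y = 72.27 + 12.51 * (30 - 48.83) / 13.83
Y = 72.27 - 12.51 * 18.83 / 13.83
Y = 72.27 - 235.5633 / 13.83
Y = 72.27 - 17.0328
Y = 55.2372

55.2372


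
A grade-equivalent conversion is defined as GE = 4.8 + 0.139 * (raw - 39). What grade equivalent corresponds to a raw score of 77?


raw - median = 77 - 39 = 38
slope * diff = 0.139 * 38 = 5.282
GE = 4.8 + 5.282
GE = 10.082

10.082


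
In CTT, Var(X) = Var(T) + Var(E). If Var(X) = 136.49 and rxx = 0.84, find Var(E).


var_true = rxx * var_obs = 0.84 * 136.49 = 114.6516
var_error = var_obs - var_true
var_error = 136.49 - 114.6516
var_error = 21.8384

21.8384


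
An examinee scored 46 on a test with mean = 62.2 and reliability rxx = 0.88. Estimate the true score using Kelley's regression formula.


T_est = rxx * X + (1 - rxx) * mean
T_est = 0.88 * 46 + 0.12 * 62.2
T_est = 40.48 + 7.464
T_est = 47.944

47.944


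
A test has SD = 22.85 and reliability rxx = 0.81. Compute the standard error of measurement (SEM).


SEM = SD * sqrt(1 - rxx)
SEM = 22.85 * sqrt(1 - 0.81)
SEM = 22.85 * sqrt(0.19) = 22.85 * 0.43589
SEM = 9.9601

9.9601


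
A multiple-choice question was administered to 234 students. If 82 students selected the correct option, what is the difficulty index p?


Item difficulty p = number correct / total examinees
p = 82 / 234
p = 0.3504

0.3504


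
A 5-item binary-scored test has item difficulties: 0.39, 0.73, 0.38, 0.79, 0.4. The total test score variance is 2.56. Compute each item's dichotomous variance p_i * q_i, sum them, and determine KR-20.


For each item, compute p_i * q_i:
  Item 1: 0.39 * 0.61 = 0.2379
  Item 2: 0.73 * 0.27 = 0.1971
  Item 3: 0.38 * 0.62 = 0.2356
  Item 4: 0.79 * 0.21 = 0.1659
  Item 5: 0.4 * 0.6 = 0.24
Sum(p_i * q_i) = 0.2379 + 0.1971 + 0.2356 + 0.1659 + 0.24 = 1.0765
KR-20 = (k/(k-1)) * (1 - Sum(p_i*q_i) / Var_total)
= (5/4) * (1 - 1.0765/2.56)
= 1.25 * 0.5795
KR-20 = 0.7244

0.7244


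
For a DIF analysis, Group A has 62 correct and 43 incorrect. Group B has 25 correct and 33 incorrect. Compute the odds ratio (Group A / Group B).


Odds_A = 62/43 = 1.4419
Odds_B = 25/33 = 0.7576
OR = Odds_A / Odds_B = 1.4419 / 0.7576
Exactly, OR = (62 * 33) / (43 * 25) = 2046 / 1075
OR = 1.9033

1.9033


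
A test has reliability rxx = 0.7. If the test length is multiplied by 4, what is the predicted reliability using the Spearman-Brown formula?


r_new = (n * rxx) / (1 + (n-1) * rxx)
r_new = (4 * 0.7) / (1 + 3 * 0.7)
r_new = 2.8 / 3.1
r_new = 0.9032

0.9032


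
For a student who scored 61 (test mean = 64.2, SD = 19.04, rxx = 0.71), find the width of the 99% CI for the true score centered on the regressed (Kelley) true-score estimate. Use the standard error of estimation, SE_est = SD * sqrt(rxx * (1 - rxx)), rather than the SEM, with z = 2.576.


True score estimate = 0.71*61 + 0.29*64.2 = 61.928
SE_est = SD * sqrt(rxx * (1 - rxx)) = 19.04 * sqrt(0.71 * 0.29) = 19.04 * sqrt(0.2059) = 8.639629
CI = T_est +/- z * SE_est, so width = 2 * z * SE_est = 2 * 2.576 * 8.639629
Width = 44.5114

44.5114


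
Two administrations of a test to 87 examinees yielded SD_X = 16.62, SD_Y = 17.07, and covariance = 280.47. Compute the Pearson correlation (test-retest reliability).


r = cov(X,Y) / (SD_X * SD_Y)
r = 280.47 / (16.62 * 17.07)
r = 280.47 / 283.7034
r = 0.9886

0.9886


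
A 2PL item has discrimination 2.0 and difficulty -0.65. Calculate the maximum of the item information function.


For 2PL, max info at theta = b = -0.65
I_max = a^2 / 4 = 2.0^2 / 4
= 4.0 / 4
I_max = 1.0

1.0


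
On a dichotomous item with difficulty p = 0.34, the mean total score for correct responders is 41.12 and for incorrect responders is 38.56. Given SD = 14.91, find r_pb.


q = 1 - p = 0.66
rpb = ((M1 - M0) / SD) * sqrt(p * q)
rpb = ((41.12 - 38.56) / 14.91) * sqrt(0.34 * 0.66)
rpb = 0.0813

0.0813


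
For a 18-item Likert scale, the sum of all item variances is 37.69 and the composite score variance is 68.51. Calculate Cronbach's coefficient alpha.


alpha = (k/(k-1)) * (1 - sum(si^2)/s_total^2)
= (18/17) * (1 - 37.69/68.51)
alpha = 0.4763

0.4763


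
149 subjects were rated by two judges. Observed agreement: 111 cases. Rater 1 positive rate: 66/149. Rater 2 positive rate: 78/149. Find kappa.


P_o = 111/149 = 0.744966
P_e = (66*78 + 83*71) / 22201 = 0.49732
kappa = (P_o - P_e) / (1 - P_e)
kappa = (0.744966 - 0.49732) / (1 - 0.49732)
kappa = 0.4927

0.4927


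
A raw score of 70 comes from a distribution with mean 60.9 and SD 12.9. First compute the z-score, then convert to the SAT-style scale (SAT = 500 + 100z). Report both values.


z = (X - mean) / SD = (70 - 60.9) / 12.9
z = 9.1 / 12.9
z = 0.7054
SAT-scale = SAT = 500 + 100z
Carry z at full precision (z = 9.1 / 12.9) into the conversion:
SAT-scale = 500 + 100 * (9.1 / 12.9) = 500 + 910 / 12.9
SAT-scale = 500 + 70.5426
SAT-scale = 570.5426

570.5426


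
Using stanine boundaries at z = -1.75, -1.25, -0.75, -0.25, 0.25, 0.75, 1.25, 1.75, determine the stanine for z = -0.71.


Stanine boundaries: [-1.75, -1.25, -0.75, -0.25, 0.25, 0.75, 1.25, 1.75]
z = -0.71
Check each boundary:
  z >= -1.75 -> could be stanine 2
  z >= -1.25 -> could be stanine 3
  z >= -0.75 -> could be stanine 4
  z < -0.25
  z < 0.25
  z < 0.75
  z < 1.25
  z < 1.75
Highest qualifying boundary gives stanine = 4

4


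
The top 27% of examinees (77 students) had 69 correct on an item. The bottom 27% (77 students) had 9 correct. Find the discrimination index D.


p_upper = 69/77 = 0.8961
p_lower = 9/77 = 0.1169
D = 0.8961 - 0.1169 = 0.7792

0.7792


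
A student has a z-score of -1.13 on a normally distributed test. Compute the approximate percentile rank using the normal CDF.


CDF(z) = 0.5 * (1 + erf(z/sqrt(2)))
erf(-0.799) = -0.7415
CDF = 0.1292
Percentile rank = 0.1292 * 100 = 12.92

12.92


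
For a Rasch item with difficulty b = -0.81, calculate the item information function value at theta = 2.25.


P = 1/(1+exp(-(2.25--0.81))) = 0.9552
I = P*(1-P) = 0.9552 * 0.0448
I = 0.0428

0.0428


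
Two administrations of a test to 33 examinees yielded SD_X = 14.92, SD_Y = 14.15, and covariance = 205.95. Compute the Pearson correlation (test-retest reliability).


r = cov(X,Y) / (SD_X * SD_Y)
r = 205.95 / (14.92 * 14.15)
r = 205.95 / 211.118
r = 0.9755

0.9755


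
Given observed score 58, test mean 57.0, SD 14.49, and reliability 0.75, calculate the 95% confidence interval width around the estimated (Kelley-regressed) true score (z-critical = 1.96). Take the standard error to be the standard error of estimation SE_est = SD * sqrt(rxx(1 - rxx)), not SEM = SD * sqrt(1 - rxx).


True score estimate = 0.75*58 + 0.25*57.0 = 57.75
SE_est = SD * sqrt(rxx * (1 - rxx)) = 14.49 * sqrt(0.75 * 0.25) = 14.49 * sqrt(0.1875) = 6.274354
CI = T_est +/- z * SE_est, so width = 2 * z * SE_est = 2 * 1.96 * 6.274354
Width = 24.5955

24.5955


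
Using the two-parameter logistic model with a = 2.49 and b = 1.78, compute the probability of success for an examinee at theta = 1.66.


a*(theta - b) = 2.49 * (1.66 - 1.78) = -0.2988
exp(--0.2988) = 1.3482
P = 1 / (1 + 1.3482)
P = 0.4259

0.4259


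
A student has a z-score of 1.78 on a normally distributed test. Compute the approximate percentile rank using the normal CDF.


CDF(z) = 0.5 * (1 + erf(z/sqrt(2)))
erf(1.2587) = 0.9249
CDF = 0.9625
Percentile rank = 0.9625 * 100 = 96.25

96.25


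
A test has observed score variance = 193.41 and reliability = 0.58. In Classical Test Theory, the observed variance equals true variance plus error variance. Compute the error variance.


var_true = rxx * var_obs = 0.58 * 193.41 = 112.1778
var_error = var_obs - var_true
var_error = 193.41 - 112.1778
var_error = 81.2322

81.2322


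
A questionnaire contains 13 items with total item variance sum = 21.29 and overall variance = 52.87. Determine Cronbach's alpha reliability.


alpha = (k/(k-1)) * (1 - sum(si^2)/s_total^2)
= (13/12) * (1 - 21.29/52.87)
alpha = 0.6471

0.6471


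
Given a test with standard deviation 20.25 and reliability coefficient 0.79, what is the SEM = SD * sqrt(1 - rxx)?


SEM = SD * sqrt(1 - rxx)
SEM = 20.25 * sqrt(1 - 0.79)
SEM = 20.25 * sqrt(0.21) = 20.25 * 0.458258
SEM = 9.2797

9.2797


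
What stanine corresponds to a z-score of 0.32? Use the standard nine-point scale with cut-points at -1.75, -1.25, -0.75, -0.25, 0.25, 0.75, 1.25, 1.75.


Stanine boundaries: [-1.75, -1.25, -0.75, -0.25, 0.25, 0.75, 1.25, 1.75]
z = 0.32
Check each boundary:
  z >= -1.75 -> could be stanine 2
  z >= -1.25 -> could be stanine 3
  z >= -0.75 -> could be stanine 4
  z >= -0.25 -> could be stanine 5
  z >= 0.25 -> could be stanine 6
  z < 0.75
  z < 1.25
  z < 1.75
Highest qualifying boundary gives stanine = 6

6


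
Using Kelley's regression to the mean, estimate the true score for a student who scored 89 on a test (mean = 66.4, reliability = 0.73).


T_est = rxx * X + (1 - rxx) * mean
T_est = 0.73 * 89 + 0.27 * 66.4
T_est = 64.97 + 17.928
T_est = 82.898

82.898


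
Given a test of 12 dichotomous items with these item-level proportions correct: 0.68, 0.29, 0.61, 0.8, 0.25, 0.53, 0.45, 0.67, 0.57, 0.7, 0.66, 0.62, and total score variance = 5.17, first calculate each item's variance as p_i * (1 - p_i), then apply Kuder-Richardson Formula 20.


For each item, compute p_i * q_i:
  Item 1: 0.68 * 0.32 = 0.2176
  Item 2: 0.29 * 0.71 = 0.2059
  Item 3: 0.61 * 0.39 = 0.2379
  Item 4: 0.8 * 0.2 = 0.16
  Item 5: 0.25 * 0.75 = 0.1875
  Item 6: 0.53 * 0.47 = 0.2491
  Item 7: 0.45 * 0.55 = 0.2475
  Item 8: 0.67 * 0.33 = 0.2211
  Item 9: 0.57 * 0.43 = 0.2451
  Item 10: 0.7 * 0.3 = 0.21
  Item 11: 0.66 * 0.34 = 0.2244
  Item 12: 0.62 * 0.38 = 0.2356
Sum(p_i * q_i) = 0.2176 + 0.2059 + 0.2379 + 0.16 + 0.1875 + 0.2491 + 0.2475 + 0.2211 + 0.2451 + 0.21 + 0.2244 + 0.2356 = 2.6417
KR-20 = (k/(k-1)) * (1 - Sum(p_i*q_i) / Var_total)
= (12/11) * (1 - 2.6417/5.17)
= 1.0909 * 0.489
KR-20 = 0.5335

0.5335


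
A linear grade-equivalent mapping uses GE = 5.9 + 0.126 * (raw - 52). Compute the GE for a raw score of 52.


raw - median = 52 - 52 = 0
slope * diff = 0.126 * 0 = 0.0
GE = 5.9 + 0.0
GE = 5.9

5.9


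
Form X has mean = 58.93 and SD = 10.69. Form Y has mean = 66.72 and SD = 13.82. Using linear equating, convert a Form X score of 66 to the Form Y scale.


slope = SD_Y / SD_X = 13.82 / 10.69 ~ 1.2928
intercept = mean_Y - slope * mean_X = 66.72 - (13.82 / 10.69) * 58.93 ~ -9.4645
Y = slope * X + intercept. To avoid rounding drift from the rounded slope/intercept, evaluate the equivalent form Y = mean_Y + SD_Y * (X - mean_X) / SD_X at full precision:
Y = 66.72 + 13.82 * (66 - 58.93) / 10.69
Y = 66.72 + 13.82 * 7.07 / 10.69
Y = 66.72 + 97.7074 / 10.69
Y = 66.72 + 9.1401
Y = 75.8601

75.8601


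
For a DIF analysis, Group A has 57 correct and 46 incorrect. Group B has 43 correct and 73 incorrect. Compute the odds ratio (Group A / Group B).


Odds_A = 57/46 = 1.2391
Odds_B = 43/73 = 0.589
OR = Odds_A / Odds_B = 1.2391 / 0.589
Exactly, OR = (57 * 73) / (46 * 43) = 4161 / 1978
OR = 2.1036

2.1036


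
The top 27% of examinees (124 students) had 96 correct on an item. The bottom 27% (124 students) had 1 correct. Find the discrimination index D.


p_upper = 96/124 = 0.7742
p_lower = 1/124 = 0.0081
D = 0.7742 - 0.0081 = 0.7661

0.7661


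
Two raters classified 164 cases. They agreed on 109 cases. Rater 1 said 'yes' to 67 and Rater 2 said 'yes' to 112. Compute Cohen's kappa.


P_o = 109/164 = 0.664634
P_e = (67*112 + 97*52) / 26896 = 0.466538
kappa = (P_o - P_e) / (1 - P_e)
kappa = (0.664634 - 0.466538) / (1 - 0.466538)
kappa = 0.3713

0.3713


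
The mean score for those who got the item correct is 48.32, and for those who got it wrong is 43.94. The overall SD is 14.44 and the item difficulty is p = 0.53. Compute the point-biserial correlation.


q = 1 - p = 0.47
rpb = ((M1 - M0) / SD) * sqrt(p * q)
rpb = ((48.32 - 43.94) / 14.44) * sqrt(0.53 * 0.47)
rpb = 0.1514

0.1514


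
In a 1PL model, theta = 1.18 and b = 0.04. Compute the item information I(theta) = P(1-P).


P = 1/(1+exp(-(1.18-0.04))) = 0.7577
I = P*(1-P) = 0.7577 * 0.2423
I = 0.1836

0.1836


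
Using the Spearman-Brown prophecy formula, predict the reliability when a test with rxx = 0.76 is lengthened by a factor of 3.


r_new = (n * rxx) / (1 + (n-1) * rxx)
r_new = (3 * 0.76) / (1 + 2 * 0.76)
r_new = 2.28 / 2.52
r_new = 0.9048

0.9048


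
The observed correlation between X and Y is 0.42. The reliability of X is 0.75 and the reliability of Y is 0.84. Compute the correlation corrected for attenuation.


r_corrected = rxy / sqrt(rxx * ryy)
= 0.42 / sqrt(0.75 * 0.84)
= 0.42 / sqrt(0.63)
= 0.42 / 0.793725
r_corrected = 0.5292

0.5292


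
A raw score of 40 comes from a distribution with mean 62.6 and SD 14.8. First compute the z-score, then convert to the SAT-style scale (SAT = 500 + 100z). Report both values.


z = (X - mean) / SD = (40 - 62.6) / 14.8
z = -22.6 / 14.8
z = -1.527
SAT-scale = SAT = 500 + 100z
Carry z at full precision (z = -22.6 / 14.8) into the conversion:
SAT-scale = 500 + 100 * (-22.6 / 14.8) = 500 + -2260 / 14.8
SAT-scale = 500 + -152.7027
SAT-scale = 347.2973

347.2973


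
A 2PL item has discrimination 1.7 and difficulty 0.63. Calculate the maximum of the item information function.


For 2PL, max info at theta = b = 0.63
I_max = a^2 / 4 = 1.7^2 / 4
= 2.89 / 4
I_max = 0.7225

0.7225


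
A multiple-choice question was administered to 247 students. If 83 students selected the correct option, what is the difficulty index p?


Item difficulty p = number correct / total examinees
p = 83 / 247
p = 0.336

0.336


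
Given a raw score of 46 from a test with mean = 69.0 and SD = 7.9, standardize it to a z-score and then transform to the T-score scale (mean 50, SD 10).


z = (X - mean) / SD = (46 - 69.0) / 7.9
z = -23.0 / 7.9
z = -2.9114
T-score = T = 50 + 10z
Carry z at full precision (z = -23.0 / 7.9) into the conversion:
T-score = 50 + 10 * (-23.0 / 7.9) = 50 + -230 / 7.9
T-score = 50 + -29.1139
T-score = 20.8861

20.8861


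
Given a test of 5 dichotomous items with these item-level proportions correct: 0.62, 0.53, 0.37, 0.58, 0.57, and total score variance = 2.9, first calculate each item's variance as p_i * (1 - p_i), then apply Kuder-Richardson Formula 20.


For each item, compute p_i * q_i:
  Item 1: 0.62 * 0.38 = 0.2356
  Item 2: 0.53 * 0.47 = 0.2491
  Item 3: 0.37 * 0.63 = 0.2331
  Item 4: 0.58 * 0.42 = 0.2436
  Item 5: 0.57 * 0.43 = 0.2451
Sum(p_i * q_i) = 0.2356 + 0.2491 + 0.2331 + 0.2436 + 0.2451 = 1.2065
KR-20 = (k/(k-1)) * (1 - Sum(p_i*q_i) / Var_total)
= (5/4) * (1 - 1.2065/2.9)
= 1.25 * 0.584
KR-20 = 0.73

0.73


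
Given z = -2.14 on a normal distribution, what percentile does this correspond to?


CDF(z) = 0.5 * (1 + erf(z/sqrt(2)))
erf(-1.5132) = -0.9676
CDF = 0.0162
Percentile rank = 0.0162 * 100 = 1.62

1.62


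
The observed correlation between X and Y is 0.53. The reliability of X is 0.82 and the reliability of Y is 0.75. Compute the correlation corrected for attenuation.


r_corrected = rxy / sqrt(rxx * ryy)
= 0.53 / sqrt(0.82 * 0.75)
= 0.53 / sqrt(0.615)
= 0.53 / 0.784219
r_corrected = 0.6758

0.6758


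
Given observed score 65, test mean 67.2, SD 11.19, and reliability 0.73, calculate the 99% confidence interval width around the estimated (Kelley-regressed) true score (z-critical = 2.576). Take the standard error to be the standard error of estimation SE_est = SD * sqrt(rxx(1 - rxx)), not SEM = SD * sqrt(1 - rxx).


True score estimate = 0.73*65 + 0.27*67.2 = 65.594
SE_est = SD * sqrt(rxx * (1 - rxx)) = 11.19 * sqrt(0.73 * 0.27) = 11.19 * sqrt(0.1971) = 4.967906
CI = T_est +/- z * SE_est, so width = 2 * z * SE_est = 2 * 2.576 * 4.967906
Width = 25.5947

25.5947


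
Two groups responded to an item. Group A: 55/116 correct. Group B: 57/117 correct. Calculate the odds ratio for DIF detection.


Odds_A = 55/61 = 0.9016
Odds_B = 57/60 = 0.95
OR = Odds_A / Odds_B = 0.9016 / 0.95
Exactly, OR = (55 * 60) / (61 * 57) = 3300 / 3477
OR = 0.9491

0.9491


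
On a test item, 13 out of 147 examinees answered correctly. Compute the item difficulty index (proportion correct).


Item difficulty p = number correct / total examinees
p = 13 / 147
p = 0.0884

0.0884


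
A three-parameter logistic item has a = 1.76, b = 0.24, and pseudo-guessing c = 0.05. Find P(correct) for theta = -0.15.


logit = 1.76*(-0.15 - 0.24) = -0.6864
P* = 1/(1 + exp(--0.6864)) = 0.3348
P = 0.05 + (1 - 0.05) * 0.3348
P = 0.3681

0.3681


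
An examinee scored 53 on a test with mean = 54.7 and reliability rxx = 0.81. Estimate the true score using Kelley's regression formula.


T_est = rxx * X + (1 - rxx) * mean
T_est = 0.81 * 53 + 0.19 * 54.7
T_est = 42.93 + 10.393
T_est = 53.323

53.323


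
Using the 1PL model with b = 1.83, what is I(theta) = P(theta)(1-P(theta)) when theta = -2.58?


P = 1/(1+exp(-(-2.58-1.83))) = 0.012
I = P*(1-P) = 0.012 * 0.988
I = 0.0119

0.0119


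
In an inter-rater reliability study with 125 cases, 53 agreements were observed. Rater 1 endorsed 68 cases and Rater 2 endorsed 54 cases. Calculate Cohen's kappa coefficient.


P_o = 53/125 = 0.424
P_e = (68*54 + 57*71) / 15625 = 0.494016
kappa = (P_o - P_e) / (1 - P_e)
kappa = (0.424 - 0.494016) / (1 - 0.494016)
kappa = -0.1384

-0.1384


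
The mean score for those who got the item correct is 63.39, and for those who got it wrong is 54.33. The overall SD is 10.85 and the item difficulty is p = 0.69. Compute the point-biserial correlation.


q = 1 - p = 0.31
rpb = ((M1 - M0) / SD) * sqrt(p * q)
rpb = ((63.39 - 54.33) / 10.85) * sqrt(0.69 * 0.31)
rpb = 0.3862

0.3862


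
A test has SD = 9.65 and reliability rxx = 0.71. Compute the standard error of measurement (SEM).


SEM = SD * sqrt(1 - rxx)
SEM = 9.65 * sqrt(1 - 0.71)
SEM = 9.65 * sqrt(0.29) = 9.65 * 0.538516
SEM = 5.1967

5.1967


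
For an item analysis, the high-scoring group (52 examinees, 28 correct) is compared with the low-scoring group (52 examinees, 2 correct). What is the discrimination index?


p_upper = 28/52 = 0.5385
p_lower = 2/52 = 0.0385
D = 0.5385 - 0.0385 = 0.5

0.5


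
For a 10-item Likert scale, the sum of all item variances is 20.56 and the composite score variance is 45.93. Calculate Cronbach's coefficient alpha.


alpha = (k/(k-1)) * (1 - sum(si^2)/s_total^2)
= (10/9) * (1 - 20.56/45.93)
alpha = 0.6137

0.6137


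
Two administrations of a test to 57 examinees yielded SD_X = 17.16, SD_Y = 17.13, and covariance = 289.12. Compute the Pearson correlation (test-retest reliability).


r = cov(X,Y) / (SD_X * SD_Y)
r = 289.12 / (17.16 * 17.13)
r = 289.12 / 293.9508
r = 0.9836

0.9836


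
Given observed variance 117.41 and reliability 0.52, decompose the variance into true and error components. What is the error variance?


var_true = rxx * var_obs = 0.52 * 117.41 = 61.0532
var_error = var_obs - var_true
var_error = 117.41 - 61.0532
var_error = 56.3568

56.3568


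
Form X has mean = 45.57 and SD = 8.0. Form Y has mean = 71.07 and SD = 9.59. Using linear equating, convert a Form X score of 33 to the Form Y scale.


slope = SD_Y / SD_X = 9.59 / 8.0 ~ 1.1987
intercept = mean_Y - slope * mean_X = 71.07 - (9.59 / 8.0) * 45.57 ~ 16.443
Y = slope * X + intercept. To avoid rounding drift from the rounded slope/intercept, evaluate the equivalent form Y = mean_Y + SD_Y * (X - mean_X) / SD_X at full precision:
Y = 71.07 + 9.59 * (33 - 45.57) / 8.0
Y = 71.07 - 9.59 * 12.57 / 8.0
Y = 71.07 - 120.5463 / 8.0
Y = 71.07 - 15.0683
Y = 56.0017

56.0017


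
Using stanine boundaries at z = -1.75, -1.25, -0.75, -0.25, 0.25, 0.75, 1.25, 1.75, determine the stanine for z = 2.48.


Stanine boundaries: [-1.75, -1.25, -0.75, -0.25, 0.25, 0.75, 1.25, 1.75]
z = 2.48
Check each boundary:
  z >= -1.75 -> could be stanine 2
  z >= -1.25 -> could be stanine 3
  z >= -0.75 -> could be stanine 4
  z >= -0.25 -> could be stanine 5
  z >= 0.25 -> could be stanine 6
  z >= 0.75 -> could be stanine 7
  z >= 1.25 -> could be stanine 8
  z >= 1.75 -> could be stanine 9
Highest qualifying boundary gives stanine = 9

9


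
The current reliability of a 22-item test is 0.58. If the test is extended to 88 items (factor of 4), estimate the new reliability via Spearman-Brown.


r_new = (n * rxx) / (1 + (n-1) * rxx)
r_new = (4 * 0.58) / (1 + 3 * 0.58)
r_new = 2.32 / 2.74
r_new = 0.8467

0.8467


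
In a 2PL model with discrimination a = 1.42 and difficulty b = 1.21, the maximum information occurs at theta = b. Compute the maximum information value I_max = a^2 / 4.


For 2PL, max info at theta = b = 1.21
I_max = a^2 / 4 = 1.42^2 / 4
= 2.0164 / 4
I_max = 0.5041

0.5041


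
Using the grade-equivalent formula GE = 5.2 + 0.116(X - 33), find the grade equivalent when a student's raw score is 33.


raw - median = 33 - 33 = 0
slope * diff = 0.116 * 0 = 0.0
GE = 5.2 + 0.0
GE = 5.2

5.2


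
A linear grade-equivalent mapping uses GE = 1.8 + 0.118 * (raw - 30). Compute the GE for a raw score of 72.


raw - median = 72 - 30 = 42
slope * diff = 0.118 * 42 = 4.956
GE = 1.8 + 4.956
GE = 6.756

6.756


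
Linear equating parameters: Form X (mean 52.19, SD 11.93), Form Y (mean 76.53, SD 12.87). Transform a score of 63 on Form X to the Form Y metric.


slope = SD_Y / SD_X = 12.87 / 11.93 ~ 1.0788
intercept = mean_Y - slope * mean_X = 76.53 - (12.87 / 11.93) * 52.19 ~ 20.2278
Y = slope * X + intercept. To avoid rounding drift from the rounded slope/intercept, evaluate the equivalent form Y = mean_Y + SD_Y * (X - mean_X) / SD_X at full precision:
Y = 76.53 + 12.87 * (63 - 52.19) / 11.93
Y = 76.53 + 12.87 * 10.81 / 11.93
Y = 76.53 + 139.1247 / 11.93
Y = 76.53 + 11.6618
Y = 88.1918

88.1918


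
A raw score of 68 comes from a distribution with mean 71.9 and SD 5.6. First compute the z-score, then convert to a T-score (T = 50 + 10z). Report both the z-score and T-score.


z = (X - mean) / SD = (68 - 71.9) / 5.6
z = -3.9 / 5.6
z = -0.6964
T-score = T = 50 + 10z
Carry z at full precision (z = -3.9 / 5.6) into the conversion:
T-score = 50 + 10 * (-3.9 / 5.6) = 50 + -39 / 5.6
T-score = 50 + -6.9643
T-score = 43.0357

43.0357


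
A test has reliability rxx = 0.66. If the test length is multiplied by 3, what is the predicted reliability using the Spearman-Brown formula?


r_new = (n * rxx) / (1 + (n-1) * rxx)
r_new = (3 * 0.66) / (1 + 2 * 0.66)
r_new = 1.98 / 2.32
r_new = 0.8534

0.8534


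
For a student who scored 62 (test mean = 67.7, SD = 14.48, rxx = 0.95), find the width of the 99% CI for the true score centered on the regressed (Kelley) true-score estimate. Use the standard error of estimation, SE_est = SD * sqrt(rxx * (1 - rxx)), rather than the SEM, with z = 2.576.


True score estimate = 0.95*62 + 0.05*67.7 = 62.285
SE_est = SD * sqrt(rxx * (1 - rxx)) = 14.48 * sqrt(0.95 * 0.05) = 14.48 * sqrt(0.0475) = 3.155843
CI = T_est +/- z * SE_est, so width = 2 * z * SE_est = 2 * 2.576 * 3.155843
Width = 16.2589

16.2589


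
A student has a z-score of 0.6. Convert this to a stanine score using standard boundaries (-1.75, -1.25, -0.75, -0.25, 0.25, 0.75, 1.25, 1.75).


Stanine boundaries: [-1.75, -1.25, -0.75, -0.25, 0.25, 0.75, 1.25, 1.75]
z = 0.6
Check each boundary:
  z >= -1.75 -> could be stanine 2
  z >= -1.25 -> could be stanine 3
  z >= -0.75 -> could be stanine 4
  z >= -0.25 -> could be stanine 5
  z >= 0.25 -> could be stanine 6
  z < 0.75
  z < 1.25
  z < 1.75
Highest qualifying boundary gives stanine = 6

6


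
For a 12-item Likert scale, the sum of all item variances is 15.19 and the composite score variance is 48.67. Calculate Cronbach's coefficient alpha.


alpha = (k/(k-1)) * (1 - sum(si^2)/s_total^2)
= (12/11) * (1 - 15.19/48.67)
alpha = 0.7504

0.7504


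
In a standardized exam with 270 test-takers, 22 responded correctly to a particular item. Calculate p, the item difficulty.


Item difficulty p = number correct / total examinees
p = 22 / 270
p = 0.0815

0.0815


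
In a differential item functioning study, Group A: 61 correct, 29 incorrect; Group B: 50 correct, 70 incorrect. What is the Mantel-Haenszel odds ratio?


Odds_A = 61/29 = 2.1034
Odds_B = 50/70 = 0.7143
OR = Odds_A / Odds_B = 2.1034 / 0.7143
Exactly, OR = (61 * 70) / (29 * 50) = 4270 / 1450
OR = 2.9448

2.9448


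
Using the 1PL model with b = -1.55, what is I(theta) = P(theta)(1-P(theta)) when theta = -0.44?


P = 1/(1+exp(-(-0.44--1.55))) = 0.7521
I = P*(1-P) = 0.7521 * 0.2479
I = 0.1864

0.1864


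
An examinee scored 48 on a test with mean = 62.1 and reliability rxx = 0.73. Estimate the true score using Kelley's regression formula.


T_est = rxx * X + (1 - rxx) * mean
T_est = 0.73 * 48 + 0.27 * 62.1
T_est = 35.04 + 16.767
T_est = 51.807

51.807


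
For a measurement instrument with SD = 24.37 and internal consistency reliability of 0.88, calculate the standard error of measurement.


SEM = SD * sqrt(1 - rxx)
SEM = 24.37 * sqrt(1 - 0.88)
SEM = 24.37 * sqrt(0.12) = 24.37 * 0.34641
SEM = 8.442

8.442


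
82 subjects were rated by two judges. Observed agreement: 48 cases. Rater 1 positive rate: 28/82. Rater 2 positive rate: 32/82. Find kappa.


P_o = 48/82 = 0.585366
P_e = (28*32 + 54*50) / 6724 = 0.534801
kappa = (P_o - P_e) / (1 - P_e)
kappa = (0.585366 - 0.534801) / (1 - 0.534801)
kappa = 0.1087

0.1087


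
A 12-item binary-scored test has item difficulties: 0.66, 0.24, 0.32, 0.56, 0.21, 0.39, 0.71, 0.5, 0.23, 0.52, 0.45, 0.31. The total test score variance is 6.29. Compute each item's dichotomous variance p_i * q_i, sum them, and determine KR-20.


For each item, compute p_i * q_i:
  Item 1: 0.66 * 0.34 = 0.2244
  Item 2: 0.24 * 0.76 = 0.1824
  Item 3: 0.32 * 0.68 = 0.2176
  Item 4: 0.56 * 0.44 = 0.2464
  Item 5: 0.21 * 0.79 = 0.1659
  Item 6: 0.39 * 0.61 = 0.2379
  Item 7: 0.71 * 0.29 = 0.2059
  Item 8: 0.5 * 0.5 = 0.25
  Item 9: 0.23 * 0.77 = 0.1771
  Item 10: 0.52 * 0.48 = 0.2496
  Item 11: 0.45 * 0.55 = 0.2475
  Item 12: 0.31 * 0.69 = 0.2139
Sum(p_i * q_i) = 0.2244 + 0.1824 + 0.2176 + 0.2464 + 0.1659 + 0.2379 + 0.2059 + 0.25 + 0.1771 + 0.2496 + 0.2475 + 0.2139 = 2.6186
KR-20 = (k/(k-1)) * (1 - Sum(p_i*q_i) / Var_total)
= (12/11) * (1 - 2.6186/6.29)
= 1.0909 * 0.5837
KR-20 = 0.6368

0.6368


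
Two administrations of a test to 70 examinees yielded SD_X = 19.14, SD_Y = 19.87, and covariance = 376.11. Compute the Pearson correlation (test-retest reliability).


r = cov(X,Y) / (SD_X * SD_Y)
r = 376.11 / (19.14 * 19.87)
r = 376.11 / 380.3118
r = 0.989

0.989


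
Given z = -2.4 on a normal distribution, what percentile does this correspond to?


CDF(z) = 0.5 * (1 + erf(z/sqrt(2)))
erf(-1.6971) = -0.9836
CDF = 0.0082
Percentile rank = 0.0082 * 100 = 0.82

0.82


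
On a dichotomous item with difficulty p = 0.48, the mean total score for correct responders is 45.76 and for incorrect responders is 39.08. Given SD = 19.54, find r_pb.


q = 1 - p = 0.52
rpb = ((M1 - M0) / SD) * sqrt(p * q)
rpb = ((45.76 - 39.08) / 19.54) * sqrt(0.48 * 0.52)
rpb = 0.1708

0.1708


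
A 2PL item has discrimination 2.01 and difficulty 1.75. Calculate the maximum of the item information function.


For 2PL, max info at theta = b = 1.75
I_max = a^2 / 4 = 2.01^2 / 4
= 4.0401 / 4
I_max = 1.01

1.01


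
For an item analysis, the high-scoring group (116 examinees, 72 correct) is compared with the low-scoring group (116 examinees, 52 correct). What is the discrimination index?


p_upper = 72/116 = 0.6207
p_lower = 52/116 = 0.4483
D = 0.6207 - 0.4483 = 0.1724

0.1724


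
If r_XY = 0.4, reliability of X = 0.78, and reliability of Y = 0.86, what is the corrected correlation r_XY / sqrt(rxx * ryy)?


r_corrected = rxy / sqrt(rxx * ryy)
= 0.4 / sqrt(0.78 * 0.86)
= 0.4 / sqrt(0.6708)
= 0.4 / 0.819024
r_corrected = 0.4884

0.4884


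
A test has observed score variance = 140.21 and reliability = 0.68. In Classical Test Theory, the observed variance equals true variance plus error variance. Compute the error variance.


var_true = rxx * var_obs = 0.68 * 140.21 = 95.3428
var_error = var_obs - var_true
var_error = 140.21 - 95.3428
var_error = 44.8672

44.8672


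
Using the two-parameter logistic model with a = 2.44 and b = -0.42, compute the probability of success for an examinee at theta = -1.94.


a*(theta - b) = 2.44 * (-1.94 - -0.42) = -3.7088
exp(--3.7088) = 40.8048
P = 1 / (1 + 40.8048)
P = 0.0239

0.0239


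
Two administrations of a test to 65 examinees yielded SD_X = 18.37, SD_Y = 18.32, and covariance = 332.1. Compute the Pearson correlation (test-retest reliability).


r = cov(X,Y) / (SD_X * SD_Y)
r = 332.1 / (18.37 * 18.32)
r = 332.1 / 336.5384
r = 0.9868

0.9868


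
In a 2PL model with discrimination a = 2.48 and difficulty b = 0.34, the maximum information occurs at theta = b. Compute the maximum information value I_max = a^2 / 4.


For 2PL, max info at theta = b = 0.34
I_max = a^2 / 4 = 2.48^2 / 4
= 6.1504 / 4
I_max = 1.5376

1.5376


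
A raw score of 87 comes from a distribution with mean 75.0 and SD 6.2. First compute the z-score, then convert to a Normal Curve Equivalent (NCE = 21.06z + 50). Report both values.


z = (X - mean) / SD = (87 - 75.0) / 6.2
z = 12.0 / 6.2
z = 1.9355
NCE = NCE = 21.06z + 50
Carry z at full precision (z = 12.0 / 6.2) into the conversion:
NCE = 21.06 * (12.0 / 6.2) + 50 = 252.72 / 6.2 + 50
NCE = 40.7613 + 50
NCE = 90.7613

90.7613


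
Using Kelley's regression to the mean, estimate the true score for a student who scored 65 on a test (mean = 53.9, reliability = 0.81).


T_est = rxx * X + (1 - rxx) * mean
T_est = 0.81 * 65 + 0.19 * 53.9
T_est = 52.65 + 10.241
T_est = 62.891

62.891


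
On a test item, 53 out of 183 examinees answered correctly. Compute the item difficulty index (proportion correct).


Item difficulty p = number correct / total examinees
p = 53 / 183
p = 0.2896

0.2896


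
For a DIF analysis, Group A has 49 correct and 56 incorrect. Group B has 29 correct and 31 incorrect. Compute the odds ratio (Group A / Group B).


Odds_A = 49/56 = 0.875
Odds_B = 29/31 = 0.9355
OR = Odds_A / Odds_B = 0.875 / 0.9355
Exactly, OR = (49 * 31) / (56 * 29) = 1519 / 1624
OR = 0.9353

0.9353


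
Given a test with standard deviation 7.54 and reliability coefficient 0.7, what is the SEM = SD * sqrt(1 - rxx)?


SEM = SD * sqrt(1 - rxx)
SEM = 7.54 * sqrt(1 - 0.7)
SEM = 7.54 * sqrt(0.3) = 7.54 * 0.547723
SEM = 4.1298

4.1298


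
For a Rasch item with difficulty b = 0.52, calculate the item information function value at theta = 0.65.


P = 1/(1+exp(-(0.65-0.52))) = 0.5325
I = P*(1-P) = 0.5325 * 0.4675
I = 0.2489

0.2489


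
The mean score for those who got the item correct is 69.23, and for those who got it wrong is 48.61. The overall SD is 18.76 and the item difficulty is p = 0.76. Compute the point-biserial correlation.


q = 1 - p = 0.24
rpb = ((M1 - M0) / SD) * sqrt(p * q)
rpb = ((69.23 - 48.61) / 18.76) * sqrt(0.76 * 0.24)
rpb = 0.4694

0.4694


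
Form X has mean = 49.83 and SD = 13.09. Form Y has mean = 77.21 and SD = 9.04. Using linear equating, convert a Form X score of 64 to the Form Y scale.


slope = SD_Y / SD_X = 9.04 / 13.09 ~ 0.6906
intercept = mean_Y - slope * mean_X = 77.21 - (9.04 / 13.09) * 49.83 ~ 42.7972
Y = slope * X + intercept. To avoid rounding drift from the rounded slope/intercept, evaluate the equivalent form Y = mean_Y + SD_Y * (X - mean_X) / SD_X at full precision:
Y = 77.21 + 9.04 * (64 - 49.83) / 13.09
Y = 77.21 + 9.04 * 14.17 / 13.09
Y = 77.21 + 128.0968 / 13.09
Y = 77.21 + 9.7859
Y = 86.9959

86.9959


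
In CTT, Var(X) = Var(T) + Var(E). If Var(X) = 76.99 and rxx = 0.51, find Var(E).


var_true = rxx * var_obs = 0.51 * 76.99 = 39.2649
var_error = var_obs - var_true
var_error = 76.99 - 39.2649
var_error = 37.7251

37.7251
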